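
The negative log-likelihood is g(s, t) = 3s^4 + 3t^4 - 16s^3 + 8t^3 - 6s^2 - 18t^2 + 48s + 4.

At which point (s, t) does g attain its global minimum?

g(s,t) separates as P(s) + Q(t) + 4, so its minimum is min P + min Q + 4.
P'(s) = 12(s - 4)(s - 1)(s + 1) vanishes at s ∈ {-1, 1, 4}; Q'(t) = 12t(t - 1)(t + 3) vanishes at t ∈ {-3, 0, 1}.
Local minima of P (where P''>0): P(-1)=-35, P(4)=-160. Local minima of Q: Q(-3)=-135, Q(1)=-7.
So the global minimum of g is P(4) + Q(-3) + 4 = -160 − 135 + 4 = -291, attained at (4, -3).

(4, -3)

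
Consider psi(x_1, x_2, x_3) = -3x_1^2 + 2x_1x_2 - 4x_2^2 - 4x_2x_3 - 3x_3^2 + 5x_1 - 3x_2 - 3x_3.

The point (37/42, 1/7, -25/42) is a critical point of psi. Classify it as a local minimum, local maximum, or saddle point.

local maximum

The Hessian is constant: H = [[-6, 2, 0], [2, -8, -4], [0, -4, -6]].
Leading principal minors: Δ₁ = -6, Δ₂ = 44, Δ₃ = -168.
The minors alternate sign starting negative (−, +, −), so H is negative definite: a local maximum.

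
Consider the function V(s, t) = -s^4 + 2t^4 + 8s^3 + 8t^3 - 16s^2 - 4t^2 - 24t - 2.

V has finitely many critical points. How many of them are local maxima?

V separates as a function of s plus a function of t, so ∇V=0 decouples.
∂V/∂s = -4s(s - 4)(s - 2) = 0 at s ∈ {0, 2, 4}; ∂V/∂t = 8(t - 1)(t + 1)(t + 3) = 0 at t ∈ {-3, -1, 1}.
The Hessian is diagonal: diag(V_ss, V_tt). Second derivatives: V_ss(0)=-32, V_ss(2)=16, V_ss(4)=-32; V_tt(-3)=64, V_tt(-1)=-32, V_tt(1)=64.
Local maxima occur where both diagonal entries negative: (0, -1), (4, -1). Count: 2.

2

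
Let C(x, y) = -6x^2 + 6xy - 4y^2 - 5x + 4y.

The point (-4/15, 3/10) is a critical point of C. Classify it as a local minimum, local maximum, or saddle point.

local maximum

The Hessian of C is constant: H = [[-12, 6], [6, -8]].
det(H) = (-12)·(-8) − 6² = 60.
det(H) > 0 and tr(H) = -20 < 0, so H is negative definite and the point is a local maximum.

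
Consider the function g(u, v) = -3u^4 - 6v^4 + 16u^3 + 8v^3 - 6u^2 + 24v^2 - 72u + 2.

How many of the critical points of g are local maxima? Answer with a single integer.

4

g separates as a function of u plus a function of v, so ∇g=0 decouples.
∂g/∂u = -12(u - 3)(u - 2)(u + 1) = 0 at u ∈ {-1, 2, 3}; ∂g/∂v = -24v(v - 2)(v + 1) = 0 at v ∈ {-1, 0, 2}.
The Hessian is diagonal: diag(g_uu, g_vv). Second derivatives: g_uu(-1)=-144, g_uu(2)=36, g_uu(3)=-48; g_vv(-1)=-72, g_vv(0)=48, g_vv(2)=-144.
Local maxima occur where both diagonal entries negative: (-1, -1), (-1, 2), (3, -1), (3, 2). Count: 4.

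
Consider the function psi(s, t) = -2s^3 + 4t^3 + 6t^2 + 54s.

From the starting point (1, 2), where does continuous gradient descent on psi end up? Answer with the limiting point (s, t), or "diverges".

psi is separable, so gradient descent decouples: s follows -∂psi/∂s, t follows -∂psi/∂t.
∂psi/∂s = -6(s - 3)(s + 3); at s=1 this is 48, so s decreases.
∂psi/∂t = 12t(t + 1); at t=2 this is 72, so t decreases.
s converges to its nearest critical value -3 (a local min of the s-part); t converges to 0. The iterate converges to (-3, 0).

(-3, 0)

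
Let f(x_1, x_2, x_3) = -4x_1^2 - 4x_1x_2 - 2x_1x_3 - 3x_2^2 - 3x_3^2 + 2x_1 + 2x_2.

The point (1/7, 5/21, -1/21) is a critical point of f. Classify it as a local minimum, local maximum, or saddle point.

local maximum

The Hessian is constant: H = [[-8, -4, -2], [-4, -6, 0], [-2, 0, -6]].
Leading principal minors: Δ₁ = -8, Δ₂ = 32, Δ₃ = -168.
The minors alternate sign starting negative (−, +, −), so H is negative definite: a local maximum.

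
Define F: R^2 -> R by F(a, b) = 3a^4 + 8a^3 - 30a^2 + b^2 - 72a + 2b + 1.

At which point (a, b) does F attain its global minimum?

(2, -1)

F(a,b) separates as P(a) + Q(b) + 1, so its minimum is min P + min Q + 1.
P'(a) = 12(a - 2)(a + 1)(a + 3) vanishes at a ∈ {-3, -1, 2}; Q'(b) = 2b + 2 vanishes at b ∈ {-1}.
Local minima of P (where P''>0): P(-3)=-27, P(2)=-152. Local minima of Q: Q(-1)=-1.
So the global minimum of F is P(2) + Q(-1) + 1 = -152 − 1 + 1 = -152, attained at (2, -1).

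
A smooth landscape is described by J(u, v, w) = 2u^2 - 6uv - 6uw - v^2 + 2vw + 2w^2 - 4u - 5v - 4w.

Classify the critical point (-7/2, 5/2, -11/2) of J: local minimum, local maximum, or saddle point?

The Hessian is constant: H = [[4, -6, -6], [-6, -2, 2], [-6, 2, 4]].
Leading principal minors: Δ₁ = 4, Δ₂ = -44, Δ₃ = 24.
The minors fit neither the all-positive nor the alternating-sign pattern, so H is indefinite: a saddle point.

saddle point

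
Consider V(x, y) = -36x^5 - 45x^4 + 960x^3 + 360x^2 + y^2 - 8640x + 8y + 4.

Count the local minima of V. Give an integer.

V separates as a function of x plus a function of y, so ∇V=0 decouples.
∂V/∂x = -180(x - 3)(x - 2)(x + 2)(x + 4) = 0 at x ∈ {-4, -2, 2, 3}; ∂V/∂y = 2(y + 4) = 0 at y ∈ {-4}.
The Hessian is diagonal: diag(V_xx, V_yy). Second derivatives: V_xx(-4)=15120, V_xx(-2)=-7200, V_xx(2)=4320, V_xx(3)=-6300; V_yy(-4)=2.
Local minima occur where both diagonal entries positive: (-4, -4), (2, -4). Count: 2.

2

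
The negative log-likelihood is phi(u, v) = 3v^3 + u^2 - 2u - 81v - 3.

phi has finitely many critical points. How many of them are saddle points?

phi separates as a function of u plus a function of v, so ∇phi=0 decouples.
∂phi/∂u = 2(u - 1) = 0 at u ∈ {1}; ∂phi/∂v = 9(v - 3)(v + 3) = 0 at v ∈ {-3, 3}.
The Hessian is diagonal: diag(phi_uu, phi_vv). Second derivatives: phi_uu(1)=2; phi_vv(-3)=-54, phi_vv(3)=54.
Saddle points occur where the two diagonal entries have opposite signs: (1, -3). Count: 1.

1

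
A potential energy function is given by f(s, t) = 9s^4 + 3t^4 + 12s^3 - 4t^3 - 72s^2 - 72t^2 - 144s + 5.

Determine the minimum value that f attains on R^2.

-971

f(s,t) separates as P(s) + Q(t) + 5, so its minimum is min P + min Q + 5.
P'(s) = 36(s - 2)(s + 1)(s + 2) vanishes at s ∈ {-2, -1, 2}; Q'(t) = 12t(t - 4)(t + 3) vanishes at t ∈ {-3, 0, 4}.
Local minima of P (where P''>0): P(-2)=48, P(2)=-336. Local minima of Q: Q(-3)=-297, Q(4)=-640.
So the global minimum of f is P(2) + Q(4) + 5 = -336 − 640 + 5 = -971, attained at (2, 4).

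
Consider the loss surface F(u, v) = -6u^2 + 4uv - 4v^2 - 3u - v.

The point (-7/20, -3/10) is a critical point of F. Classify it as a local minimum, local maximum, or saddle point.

The Hessian of F is constant: H = [[-12, 4], [4, -8]].
det(H) = (-12)·(-8) − 4² = 80.
det(H) > 0 and tr(H) = -20 < 0, so H is negative definite and the point is a local maximum.

local maximum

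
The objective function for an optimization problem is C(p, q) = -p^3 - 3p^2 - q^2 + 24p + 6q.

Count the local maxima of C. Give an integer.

1

C separates as a function of p plus a function of q, so ∇C=0 decouples.
∂C/∂p = -3(p - 2)(p + 4) = 0 at p ∈ {-4, 2}; ∂C/∂q = -2(q - 3) = 0 at q ∈ {3}.
The Hessian is diagonal: diag(C_pp, C_qq). Second derivatives: C_pp(-4)=18, C_pp(2)=-18; C_qq(3)=-2.
Local maxima occur where both diagonal entries negative: (2, 3). Count: 1.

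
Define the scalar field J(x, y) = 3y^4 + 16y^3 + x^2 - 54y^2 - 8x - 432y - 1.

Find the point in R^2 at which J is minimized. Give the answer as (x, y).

(4, 3)

J(x,y) separates as P(x) + Q(y) − 1, so its minimum is min P + min Q − 1.
P'(x) = 2x - 8 vanishes at x ∈ {4}; Q'(y) = 12(y - 3)(y + 3)(y + 4) vanishes at y ∈ {-4, -3, 3}.
Local minima of P (where P''>0): P(4)=-16. Local minima of Q: Q(-4)=608, Q(3)=-1107.
So the global minimum of J is P(4) + Q(3) − 1 = -16 − 1107 − 1 = -1124, attained at (4, 3).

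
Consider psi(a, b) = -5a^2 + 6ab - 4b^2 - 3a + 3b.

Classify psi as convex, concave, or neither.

psi is quadratic, so its Hessian is the constant matrix H = [[-10, 6], [6, -8]].
det(H) = 44, tr(H) = -18.
det(H) > 0 and tr(H) < 0, so H is negative definite everywhere: concave.

concave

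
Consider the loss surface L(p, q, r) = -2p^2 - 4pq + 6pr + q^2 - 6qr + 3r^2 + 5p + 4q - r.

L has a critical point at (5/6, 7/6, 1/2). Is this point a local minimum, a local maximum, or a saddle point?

saddle point

The Hessian is constant: H = [[-4, -4, 6], [-4, 2, -6], [6, -6, 6]].
Leading principal minors: Δ₁ = -4, Δ₂ = -24, Δ₃ = 216.
The minors fit neither the all-positive nor the alternating-sign pattern, so H is indefinite: a saddle point.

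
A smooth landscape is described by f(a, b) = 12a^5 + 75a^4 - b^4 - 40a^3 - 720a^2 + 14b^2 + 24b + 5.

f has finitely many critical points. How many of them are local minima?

f separates as a function of a plus a function of b, so ∇f=0 decouples.
∂f/∂a = 60a(a - 2)(a + 3)(a + 4) = 0 at a ∈ {-4, -3, 0, 2}; ∂f/∂b = -4(b - 3)(b + 1)(b + 2) = 0 at b ∈ {-2, -1, 3}.
The Hessian is diagonal: diag(f_aa, f_bb). Second derivatives: f_aa(-4)=-1440, f_aa(-3)=900, f_aa(0)=-1440, f_aa(2)=3600; f_bb(-2)=-20, f_bb(-1)=16, f_bb(3)=-80.
Local minima occur where both diagonal entries positive: (-3, -1), (2, -1). Count: 2.

2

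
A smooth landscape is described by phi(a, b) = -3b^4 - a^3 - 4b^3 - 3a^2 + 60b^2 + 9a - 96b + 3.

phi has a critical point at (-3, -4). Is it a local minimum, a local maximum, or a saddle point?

saddle point

The mixed partial ∂²phi/∂a∂b is 0, so the Hessian at any point is diag(phi_aa, phi_bb) = diag(-6(a + 1), 12(-3b^2 - 2b + 10)).
At (-3, -4): H = diag(12, -360).
The eigenvalues have opposite signs, so H is indefinite: a saddle point.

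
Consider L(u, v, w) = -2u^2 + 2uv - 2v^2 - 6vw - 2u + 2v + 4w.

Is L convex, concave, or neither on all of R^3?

neither

L is quadratic, so its Hessian is the constant matrix H = [[-4, 2, 0], [2, -4, -6], [0, -6, 0]].
Leading principal minors: -4, 12, 144.
Neither pattern holds ⇒ H is indefinite ⇒ neither convex nor concave.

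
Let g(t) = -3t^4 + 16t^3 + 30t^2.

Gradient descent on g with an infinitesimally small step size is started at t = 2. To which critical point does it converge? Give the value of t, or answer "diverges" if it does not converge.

0

g'(t) = -12t(t - 5)(t + 1), so g'(2) = 216.
Gradient descent moves in the -g' direction, i.e. t is decreasing.
The nearest critical point in that direction is t = 0, where g'' = 60 > 0 (a local minimum). The iterate converges there.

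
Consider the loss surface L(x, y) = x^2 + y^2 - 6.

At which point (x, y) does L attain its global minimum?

L(x,y) separates as P(x) + Q(y) − 6, so its minimum is min P + min Q − 6.
P'(x) = 2x vanishes at x ∈ {0}; Q'(y) = 2y vanishes at y ∈ {0}.
Local minima of P (where P''>0): P(0)=0. Local minima of Q: Q(0)=0.
So the global minimum of L is P(0) + Q(0) − 6 = 0 + 0 − 6 = -6, attained at (0, 0).

(0, 0)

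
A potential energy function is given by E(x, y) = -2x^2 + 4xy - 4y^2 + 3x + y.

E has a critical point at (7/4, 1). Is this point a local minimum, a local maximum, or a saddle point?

local maximum

The Hessian of E is constant: H = [[-4, 4], [4, -8]].
det(H) = (-4)·(-8) − 4² = 16.
det(H) > 0 and tr(H) = -12 < 0, so H is negative definite and the point is a local maximum.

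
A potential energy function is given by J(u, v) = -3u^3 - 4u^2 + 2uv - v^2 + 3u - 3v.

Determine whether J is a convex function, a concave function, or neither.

neither

The term -3u^3 is cubic, so the Hessian is not constant.
∂²J/∂u² = -18u - 8, which takes both signs as u varies (negative for sufficiently large u). A diagonal entry of the Hessian changing sign means the Hessian is neither positive- nor negative-semidefinite on all of R^2.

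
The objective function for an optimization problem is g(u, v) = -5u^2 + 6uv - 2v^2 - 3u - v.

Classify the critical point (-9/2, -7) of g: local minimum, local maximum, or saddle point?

local maximum

The Hessian of g is constant: H = [[-10, 6], [6, -4]].
det(H) = (-10)·(-4) − 6² = 4.
det(H) > 0 and tr(H) = -14 < 0, so H is negative definite and the point is a local maximum.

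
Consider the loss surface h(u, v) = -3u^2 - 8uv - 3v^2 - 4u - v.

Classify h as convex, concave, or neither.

h is quadratic, so its Hessian is the constant matrix H = [[-6, -8], [-8, -6]].
det(H) = -28, tr(H) = -12.
det(H) < 0, so H is indefinite: neither convex nor concave.

neither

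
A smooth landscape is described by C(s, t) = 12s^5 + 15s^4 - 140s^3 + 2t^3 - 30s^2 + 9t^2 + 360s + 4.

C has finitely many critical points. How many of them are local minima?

C separates as a function of s plus a function of t, so ∇C=0 decouples.
∂C/∂s = 60(s - 2)(s - 1)(s + 1)(s + 3) = 0 at s ∈ {-3, -1, 1, 2}; ∂C/∂t = 6t(t + 3) = 0 at t ∈ {-3, 0}.
The Hessian is diagonal: diag(C_ss, C_tt). Second derivatives: C_ss(-3)=-2400, C_ss(-1)=720, C_ss(1)=-480, C_ss(2)=900; C_tt(-3)=-18, C_tt(0)=18.
Local minima occur where both diagonal entries positive: (-1, 0), (2, 0). Count: 2.

2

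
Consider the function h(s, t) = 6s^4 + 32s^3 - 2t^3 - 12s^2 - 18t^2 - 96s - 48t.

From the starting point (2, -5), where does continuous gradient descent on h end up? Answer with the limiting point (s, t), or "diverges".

(1, -4)

h is separable, so gradient descent decouples: s follows -∂h/∂s, t follows -∂h/∂t.
∂h/∂s = 24(s - 1)(s + 1)(s + 4); at s=2 this is 432, so s decreases.
∂h/∂t = -6(t + 2)(t + 4); at t=-5 this is -18, so t increases.
s converges to its nearest critical value 1 (a local min of the s-part); t converges to -4. The iterate converges to (1, -4).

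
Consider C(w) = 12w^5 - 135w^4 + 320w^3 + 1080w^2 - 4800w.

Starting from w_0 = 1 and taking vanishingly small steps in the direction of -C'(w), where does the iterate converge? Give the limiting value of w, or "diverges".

C'(w) = 60(w - 5)(w - 4)(w - 2)(w + 2), so C'(1) = -2160.
Gradient descent moves in the -C' direction, i.e. w is increasing.
The nearest critical point in that direction is w = 2, where C'' = 1440 > 0 (a local minimum). The iterate converges there.

2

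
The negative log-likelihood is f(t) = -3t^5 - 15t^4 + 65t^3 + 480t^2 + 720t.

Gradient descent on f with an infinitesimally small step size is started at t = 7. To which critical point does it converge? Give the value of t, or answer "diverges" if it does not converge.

diverges

f'(t) = -15(t - 4)(t + 1)(t + 3)(t + 4), so f'(7) = -39600.
Gradient descent moves in the -f' direction, i.e. t is increasing.
There is no critical point above t=7, and f' keeps the same sign, so the iterate runs off to +∞.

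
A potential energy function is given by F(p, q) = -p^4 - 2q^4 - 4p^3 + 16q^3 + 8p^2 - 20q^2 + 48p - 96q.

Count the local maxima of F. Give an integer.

F separates as a function of p plus a function of q, so ∇F=0 decouples.
∂F/∂p = -4(p - 2)(p + 2)(p + 3) = 0 at p ∈ {-3, -2, 2}; ∂F/∂q = -8(q - 4)(q - 3)(q + 1) = 0 at q ∈ {-1, 3, 4}.
The Hessian is diagonal: diag(F_pp, F_qq). Second derivatives: F_pp(-3)=-20, F_pp(-2)=16, F_pp(2)=-80; F_qq(-1)=-160, F_qq(3)=32, F_qq(4)=-40.
Local maxima occur where both diagonal entries negative: (-3, -1), (-3, 4), (2, -1), (2, 4). Count: 4.

4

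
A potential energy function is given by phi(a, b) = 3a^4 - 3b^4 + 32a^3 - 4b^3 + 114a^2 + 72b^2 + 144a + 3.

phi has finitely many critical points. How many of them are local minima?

phi separates as a function of a plus a function of b, so ∇phi=0 decouples.
∂phi/∂a = 12(a + 1)(a + 3)(a + 4) = 0 at a ∈ {-4, -3, -1}; ∂phi/∂b = -12b(b - 3)(b + 4) = 0 at b ∈ {-4, 0, 3}.
The Hessian is diagonal: diag(phi_aa, phi_bb). Second derivatives: phi_aa(-4)=36, phi_aa(-3)=-24, phi_aa(-1)=72; phi_bb(-4)=-336, phi_bb(0)=144, phi_bb(3)=-252.
Local minima occur where both diagonal entries positive: (-4, 0), (-1, 0). Count: 2.

2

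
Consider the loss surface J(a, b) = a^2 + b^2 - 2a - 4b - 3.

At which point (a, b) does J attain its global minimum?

J(a,b) separates as P(a) + Q(b) − 3, so its minimum is min P + min Q − 3.
P'(a) = 2a - 2 vanishes at a ∈ {1}; Q'(b) = 2b - 4 vanishes at b ∈ {2}.
Local minima of P (where P''>0): P(1)=-1. Local minima of Q: Q(2)=-4.
So the global minimum of J is P(1) + Q(2) − 3 = -1 − 4 − 3 = -8, attained at (1, 2).

(1, 2)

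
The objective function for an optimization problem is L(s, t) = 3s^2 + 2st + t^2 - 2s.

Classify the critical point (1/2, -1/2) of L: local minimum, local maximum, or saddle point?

local minimum

The Hessian of L is constant: H = [[6, 2], [2, 2]].
det(H) = 6·2 − 2² = 8.
det(H) > 0 and tr(H) = 8 > 0, so H is positive definite and the point is a local minimum.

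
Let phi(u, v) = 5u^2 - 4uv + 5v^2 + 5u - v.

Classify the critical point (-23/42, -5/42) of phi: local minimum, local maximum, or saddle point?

local minimum

The Hessian of phi is constant: H = [[10, -4], [-4, 10]].
det(H) = 10·10 − (-4)² = 84.
det(H) > 0 and tr(H) = 20 > 0, so H is positive definite and the point is a local minimum.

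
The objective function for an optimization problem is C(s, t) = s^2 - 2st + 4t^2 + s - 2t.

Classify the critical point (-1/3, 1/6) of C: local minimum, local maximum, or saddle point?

local minimum

The Hessian of C is constant: H = [[2, -2], [-2, 8]].
det(H) = 2·8 − (-2)² = 12.
det(H) > 0 and tr(H) = 10 > 0, so H is positive definite and the point is a local minimum.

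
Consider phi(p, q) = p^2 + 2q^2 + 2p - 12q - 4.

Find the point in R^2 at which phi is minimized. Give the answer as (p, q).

(-1, 3)

phi(p,q) separates as A(p) + B(q) − 4, so its minimum is min A + min B − 4.
A'(p) = 2p + 2 vanishes at p ∈ {-1}; B'(q) = 4q - 12 vanishes at q ∈ {3}.
Local minima of A (where A''>0): A(-1)=-1. Local minima of B: B(3)=-18.
So the global minimum of phi is A(-1) + B(3) − 4 = -1 − 18 − 4 = -23, attained at (-1, 3).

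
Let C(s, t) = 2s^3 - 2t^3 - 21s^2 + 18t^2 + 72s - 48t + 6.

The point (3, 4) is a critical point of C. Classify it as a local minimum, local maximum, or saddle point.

The mixed partial ∂²C/∂s∂t is 0, so the Hessian at any point is diag(C_ss, C_tt) = diag(6(2s - 7), 12(-t + 3)).
At (3, 4): H = diag(-6, -12).
Both eigenvalues are negative, so H is negative definite: a local maximum.

local maximum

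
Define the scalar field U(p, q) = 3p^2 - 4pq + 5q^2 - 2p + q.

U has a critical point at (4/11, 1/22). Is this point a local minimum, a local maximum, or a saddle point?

local minimum

The Hessian of U is constant: H = [[6, -4], [-4, 10]].
det(H) = 6·10 − (-4)² = 44.
det(H) > 0 and tr(H) = 16 > 0, so H is positive definite and the point is a local minimum.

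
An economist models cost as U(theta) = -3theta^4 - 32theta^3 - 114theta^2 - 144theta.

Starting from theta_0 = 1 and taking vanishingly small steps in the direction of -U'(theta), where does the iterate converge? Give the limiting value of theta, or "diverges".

diverges

U'(theta) = -12(theta + 1)(theta + 3)(theta + 4), so U'(1) = -480.
Gradient descent moves in the -U' direction, i.e. theta is increasing.
There is no critical point above theta=1, and U' keeps the same sign, so the iterate runs off to +∞.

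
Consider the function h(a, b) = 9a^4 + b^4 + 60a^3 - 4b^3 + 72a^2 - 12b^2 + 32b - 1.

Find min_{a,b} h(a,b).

-449

h(a,b) separates as P(a) + Q(b) − 1, so its minimum is min P + min Q − 1.
P'(a) = 36a(a + 1)(a + 4) vanishes at a ∈ {-4, -1, 0}; Q'(b) = 4(b - 4)(b - 1)(b + 2) vanishes at b ∈ {-2, 1, 4}.
Local minima of P (where P''>0): P(-4)=-384, P(0)=0. Local minima of Q: Q(-2)=-64, Q(4)=-64.
So the global minimum of h is P(-4) + Q(-2) − 1 = -384 − 64 − 1 = -449, attained at (-4, -2).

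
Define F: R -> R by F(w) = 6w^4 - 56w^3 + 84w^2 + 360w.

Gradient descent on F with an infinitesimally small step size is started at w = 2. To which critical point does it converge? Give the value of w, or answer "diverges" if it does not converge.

F'(w) = 24(w - 5)(w - 3)(w + 1), so F'(2) = 216.
Gradient descent moves in the -F' direction, i.e. w is decreasing.
The nearest critical point in that direction is w = -1, where F'' = 576 > 0 (a local minimum). The iterate converges there.

-1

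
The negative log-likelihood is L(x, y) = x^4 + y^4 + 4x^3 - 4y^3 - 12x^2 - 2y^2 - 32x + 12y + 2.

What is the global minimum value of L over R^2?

L(x,y) separates as P(x) + Q(y) + 2, so its minimum is min P + min Q + 2.
P'(x) = 4(x - 2)(x + 1)(x + 4) vanishes at x ∈ {-4, -1, 2}; Q'(y) = 4(y - 3)(y - 1)(y + 1) vanishes at y ∈ {-1, 1, 3}.
Local minima of P (where P''>0): P(-4)=-64, P(2)=-64. Local minima of Q: Q(-1)=-9, Q(3)=-9.
So the global minimum of L is P(-4) + Q(-1) + 2 = -64 − 9 + 2 = -71, attained at (-4, -1).

-71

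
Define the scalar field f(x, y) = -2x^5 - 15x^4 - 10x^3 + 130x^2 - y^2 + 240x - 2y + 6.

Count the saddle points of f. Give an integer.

2

f separates as a function of x plus a function of y, so ∇f=0 decouples.
∂f/∂x = -10(x - 2)(x + 1)(x + 3)(x + 4) = 0 at x ∈ {-4, -3, -1, 2}; ∂f/∂y = -2(y + 1) = 0 at y ∈ {-1}.
The Hessian is diagonal: diag(f_xx, f_yy). Second derivatives: f_xx(-4)=180, f_xx(-3)=-100, f_xx(-1)=180, f_xx(2)=-900; f_yy(-1)=-2.
Saddle points occur where the two diagonal entries have opposite signs: (-4, -1), (-1, -1). Count: 2.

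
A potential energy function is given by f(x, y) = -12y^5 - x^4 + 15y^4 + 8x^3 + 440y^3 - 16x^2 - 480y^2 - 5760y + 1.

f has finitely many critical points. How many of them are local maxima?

4

f separates as a function of x plus a function of y, so ∇f=0 decouples.
∂f/∂x = -4x(x - 4)(x - 2) = 0 at x ∈ {0, 2, 4}; ∂f/∂y = -60(y - 4)(y - 3)(y + 2)(y + 4) = 0 at y ∈ {-4, -2, 3, 4}.
The Hessian is diagonal: diag(f_xx, f_yy). Second derivatives: f_xx(0)=-32, f_xx(2)=16, f_xx(4)=-32; f_yy(-4)=6720, f_yy(-2)=-3600, f_yy(3)=2100, f_yy(4)=-2880.
Local maxima occur where both diagonal entries negative: (0, -2), (0, 4), (4, -2), (4, 4). Count: 4.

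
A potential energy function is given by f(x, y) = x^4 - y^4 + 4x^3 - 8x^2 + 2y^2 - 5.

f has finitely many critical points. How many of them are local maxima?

2

f separates as a function of x plus a function of y, so ∇f=0 decouples.
∂f/∂x = 4x(x - 1)(x + 4) = 0 at x ∈ {-4, 0, 1}; ∂f/∂y = -4y(y - 1)(y + 1) = 0 at y ∈ {-1, 0, 1}.
The Hessian is diagonal: diag(f_xx, f_yy). Second derivatives: f_xx(-4)=80, f_xx(0)=-16, f_xx(1)=20; f_yy(-1)=-8, f_yy(0)=4, f_yy(1)=-8.
Local maxima occur where both diagonal entries negative: (0, -1), (0, 1). Count: 2.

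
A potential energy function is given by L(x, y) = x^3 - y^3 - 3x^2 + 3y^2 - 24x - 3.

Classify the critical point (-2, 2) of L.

The mixed partial ∂²L/∂x∂y is 0, so the Hessian at any point is diag(L_xx, L_yy) = diag(6(x - 1), 6(-y + 1)).
At (-2, 2): H = diag(-18, -6).
Both eigenvalues are negative, so H is negative definite: a local maximum.

local maximum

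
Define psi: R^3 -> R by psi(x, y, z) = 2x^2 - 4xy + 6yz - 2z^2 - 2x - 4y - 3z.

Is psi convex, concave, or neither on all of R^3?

psi is quadratic, so its Hessian is the constant matrix H = [[4, -4, 0], [-4, 0, 6], [0, 6, -4]].
Leading principal minors: 4, -16, -80.
Neither pattern holds ⇒ H is indefinite ⇒ neither convex nor concave.

neither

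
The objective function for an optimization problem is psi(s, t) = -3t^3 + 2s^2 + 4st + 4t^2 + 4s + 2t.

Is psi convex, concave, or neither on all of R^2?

neither

The term -3t^3 is cubic, so the Hessian is not constant.
∂²psi/∂t² = -18t + 8, which takes both signs as t varies (negative for sufficiently large t). A diagonal entry of the Hessian changing sign means the Hessian is neither positive- nor negative-semidefinite on all of R^2.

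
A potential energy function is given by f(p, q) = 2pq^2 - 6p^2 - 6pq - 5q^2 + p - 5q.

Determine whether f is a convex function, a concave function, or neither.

The term 2pq^2 is cubic, so the Hessian is not constant.
∂²f/∂q² = 4p - 10, which takes both signs as p varies (negative for sufficiently negative p). A diagonal entry of the Hessian changing sign means the Hessian is neither positive- nor negative-semidefinite on all of R^2.

neither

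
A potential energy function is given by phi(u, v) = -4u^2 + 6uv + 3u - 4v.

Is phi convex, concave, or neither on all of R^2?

phi is quadratic, so its Hessian is the constant matrix H = [[-8, 6], [6, 0]].
det(H) = -36, tr(H) = -8.
det(H) < 0, so H is indefinite: neither convex nor concave.

neither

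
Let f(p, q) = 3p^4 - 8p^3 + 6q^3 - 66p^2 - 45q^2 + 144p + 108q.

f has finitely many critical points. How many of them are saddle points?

3

f separates as a function of p plus a function of q, so ∇f=0 decouples.
∂f/∂p = 12(p - 4)(p - 1)(p + 3) = 0 at p ∈ {-3, 1, 4}; ∂f/∂q = 18(q - 3)(q - 2) = 0 at q ∈ {2, 3}.
The Hessian is diagonal: diag(f_pp, f_qq). Second derivatives: f_pp(-3)=336, f_pp(1)=-144, f_pp(4)=252; f_qq(2)=-18, f_qq(3)=18.
Saddle points occur where the two diagonal entries have opposite signs: (-3, 2), (1, 3), (4, 2). Count: 3.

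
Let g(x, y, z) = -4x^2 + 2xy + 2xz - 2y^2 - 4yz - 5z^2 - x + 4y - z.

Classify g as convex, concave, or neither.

g is quadratic, so its Hessian is the constant matrix H = [[-8, 2, 2], [2, -4, -4], [2, -4, -10]].
Leading principal minors: -8, 28, -168.
Signs alternate −, +, − ⇒ H ≺ 0 ⇒ concave.

concave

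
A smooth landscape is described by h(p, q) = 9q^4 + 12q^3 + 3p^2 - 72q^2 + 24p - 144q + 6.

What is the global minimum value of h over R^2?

h(p,q) separates as A(p) + B(q) + 6, so its minimum is min A + min B + 6.
A'(p) = 6p + 24 vanishes at p ∈ {-4}; B'(q) = 36(q - 2)(q + 1)(q + 2) vanishes at q ∈ {-2, -1, 2}.
Local minima of A (where A''>0): A(-4)=-48. Local minima of B: B(-2)=48, B(2)=-336.
So the global minimum of h is A(-4) + B(2) + 6 = -48 − 336 + 6 = -378, attained at (-4, 2).

-378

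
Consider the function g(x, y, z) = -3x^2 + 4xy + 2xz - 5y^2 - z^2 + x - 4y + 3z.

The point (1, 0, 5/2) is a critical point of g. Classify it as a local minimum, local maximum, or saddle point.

The Hessian is constant: H = [[-6, 4, 2], [4, -10, 0], [2, 0, -2]].
Leading principal minors: Δ₁ = -6, Δ₂ = 44, Δ₃ = -48.
The minors alternate sign starting negative (−, +, −), so H is negative definite: a local maximum.

local maximum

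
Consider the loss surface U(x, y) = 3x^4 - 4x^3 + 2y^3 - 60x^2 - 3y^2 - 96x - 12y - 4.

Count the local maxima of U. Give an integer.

U separates as a function of x plus a function of y, so ∇U=0 decouples.
∂U/∂x = 12(x - 4)(x + 1)(x + 2) = 0 at x ∈ {-2, -1, 4}; ∂U/∂y = 6(y - 2)(y + 1) = 0 at y ∈ {-1, 2}.
The Hessian is diagonal: diag(U_xx, U_yy). Second derivatives: U_xx(-2)=72, U_xx(-1)=-60, U_xx(4)=360; U_yy(-1)=-18, U_yy(2)=18.
Local maxima occur where both diagonal entries negative: (-1, -1). Count: 1.

1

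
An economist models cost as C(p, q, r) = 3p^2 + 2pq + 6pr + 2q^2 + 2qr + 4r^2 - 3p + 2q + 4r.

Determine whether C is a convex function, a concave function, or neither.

C is quadratic, so its Hessian is the constant matrix H = [[6, 2, 6], [2, 4, 2], [6, 2, 8]].
Leading principal minors: 6, 20, 40.
All positive ⇒ H ≻ 0 ⇒ convex.

convex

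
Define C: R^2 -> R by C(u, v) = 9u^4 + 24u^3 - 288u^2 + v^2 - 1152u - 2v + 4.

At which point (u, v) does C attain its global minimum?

(4, 1)

C(u,v) separates as P(u) + Q(v) + 4, so its minimum is min P + min Q + 4.
P'(u) = 36(u - 4)(u + 2)(u + 4) vanishes at u ∈ {-4, -2, 4}; Q'(v) = 2v - 2 vanishes at v ∈ {1}.
Local minima of P (where P''>0): P(-4)=768, P(4)=-5376. Local minima of Q: Q(1)=-1.
So the global minimum of C is P(4) + Q(1) + 4 = -5376 − 1 + 4 = -5373, attained at (4, 1).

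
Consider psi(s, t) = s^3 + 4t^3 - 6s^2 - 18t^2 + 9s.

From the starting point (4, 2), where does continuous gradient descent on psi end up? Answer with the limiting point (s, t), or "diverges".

(3, 3)

psi is separable, so gradient descent decouples: s follows -∂psi/∂s, t follows -∂psi/∂t.
∂psi/∂s = 3(s - 3)(s - 1); at s=4 this is 9, so s decreases.
∂psi/∂t = 12t(t - 3); at t=2 this is -24, so t increases.
s converges to its nearest critical value 3 (a local min of the s-part); t converges to 3. The iterate converges to (3, 3).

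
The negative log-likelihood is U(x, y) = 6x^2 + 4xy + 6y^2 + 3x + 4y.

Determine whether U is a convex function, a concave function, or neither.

U is quadratic, so its Hessian is the constant matrix H = [[12, 4], [4, 12]].
det(H) = 128, tr(H) = 24.
det(H) > 0 and tr(H) > 0, so H is positive definite everywhere: convex.

convex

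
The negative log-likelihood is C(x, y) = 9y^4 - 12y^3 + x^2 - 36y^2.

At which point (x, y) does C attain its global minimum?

(0, 2)

C(x,y) separates as P(x) + Q(y), so its minimum is min P + min Q.
P'(x) = 2x vanishes at x ∈ {0}; Q'(y) = 36y(y - 2)(y + 1) vanishes at y ∈ {-1, 0, 2}.
Local minima of P (where P''>0): P(0)=0. Local minima of Q: Q(-1)=-15, Q(2)=-96.
So the global minimum of C is P(0) + Q(2) = 0 − 96 = -96, attained at (0, 2).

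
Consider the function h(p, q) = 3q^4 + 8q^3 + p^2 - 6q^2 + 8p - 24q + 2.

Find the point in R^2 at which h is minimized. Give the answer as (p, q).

(-4, 1)

h(p,q) separates as A(p) + B(q) + 2, so its minimum is min A + min B + 2.
A'(p) = 2p + 8 vanishes at p ∈ {-4}; B'(q) = 12(q - 1)(q + 1)(q + 2) vanishes at q ∈ {-2, -1, 1}.
Local minima of A (where A''>0): A(-4)=-16. Local minima of B: B(-2)=8, B(1)=-19.
So the global minimum of h is A(-4) + B(1) + 2 = -16 − 19 + 2 = -33, attained at (-4, 1).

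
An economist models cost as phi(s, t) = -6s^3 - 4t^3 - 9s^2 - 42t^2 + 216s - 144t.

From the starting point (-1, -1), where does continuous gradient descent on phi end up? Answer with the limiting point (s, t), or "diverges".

diverges

phi is separable, so gradient descent decouples: s follows -∂phi/∂s, t follows -∂phi/∂t.
∂phi/∂s = -18(s - 3)(s + 4); at s=-1 this is 216, so s decreases.
∂phi/∂t = -12(t + 3)(t + 4); at t=-1 this is -72, so t increases.
The t-coordinate has no critical point in that direction and runs off to infinity.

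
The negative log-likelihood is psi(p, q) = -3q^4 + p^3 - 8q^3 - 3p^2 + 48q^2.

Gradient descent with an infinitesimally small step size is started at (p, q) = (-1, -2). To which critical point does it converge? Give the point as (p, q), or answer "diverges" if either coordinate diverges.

psi is separable, so gradient descent decouples: p follows -∂psi/∂p, q follows -∂psi/∂q.
∂psi/∂p = 3p(p - 2); at p=-1 this is 9, so p decreases.
∂psi/∂q = -12q(q - 2)(q + 4); at q=-2 this is -192, so q increases.
The p-coordinate has no critical point in that direction and runs off to infinity.

diverges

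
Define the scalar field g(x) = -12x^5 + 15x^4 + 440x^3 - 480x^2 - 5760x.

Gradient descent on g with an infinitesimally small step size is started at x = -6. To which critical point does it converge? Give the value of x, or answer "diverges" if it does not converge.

g'(x) = -60(x - 4)(x - 3)(x + 2)(x + 4), so g'(-6) = -43200.
Gradient descent moves in the -g' direction, i.e. x is increasing.
The nearest critical point in that direction is x = -4, where g'' = 6720 > 0 (a local minimum). The iterate converges there.

-4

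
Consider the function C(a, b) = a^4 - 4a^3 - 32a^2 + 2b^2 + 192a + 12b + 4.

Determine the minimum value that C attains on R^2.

-782

C(a,b) separates as P(a) + Q(b) + 4, so its minimum is min P + min Q + 4.
P'(a) = 4(a - 4)(a - 3)(a + 4) vanishes at a ∈ {-4, 3, 4}; Q'(b) = 4b + 12 vanishes at b ∈ {-3}.
Local minima of P (where P''>0): P(-4)=-768, P(4)=256. Local minima of Q: Q(-3)=-18.
So the global minimum of C is P(-4) + Q(-3) + 4 = -768 − 18 + 4 = -782, attained at (-4, -3).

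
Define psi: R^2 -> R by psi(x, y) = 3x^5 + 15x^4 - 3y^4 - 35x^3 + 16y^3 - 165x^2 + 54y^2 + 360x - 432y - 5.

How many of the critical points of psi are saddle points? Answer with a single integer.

6

psi separates as a function of x plus a function of y, so ∇psi=0 decouples.
∂psi/∂x = 15(x - 2)(x - 1)(x + 3)(x + 4) = 0 at x ∈ {-4, -3, 1, 2}; ∂psi/∂y = -12(y - 4)(y - 3)(y + 3) = 0 at y ∈ {-3, 3, 4}.
The Hessian is diagonal: diag(psi_xx, psi_yy). Second derivatives: psi_xx(-4)=-450, psi_xx(-3)=300, psi_xx(1)=-300, psi_xx(2)=450; psi_yy(-3)=-504, psi_yy(3)=72, psi_yy(4)=-84.
Saddle points occur where the two diagonal entries have opposite signs: (-4, 3), (-3, -3), (-3, 4), (1, 3), (2, -3), (2, 4). Count: 6.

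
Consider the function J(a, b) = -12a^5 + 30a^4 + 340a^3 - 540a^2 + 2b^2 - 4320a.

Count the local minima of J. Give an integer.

J separates as a function of a plus a function of b, so ∇J=0 decouples.
∂J/∂a = -60(a - 4)(a - 3)(a + 2)(a + 3) = 0 at a ∈ {-3, -2, 3, 4}; ∂J/∂b = 4b = 0 at b ∈ {0}.
The Hessian is diagonal: diag(J_aa, J_bb). Second derivatives: J_aa(-3)=2520, J_aa(-2)=-1800, J_aa(3)=1800, J_aa(4)=-2520; J_bb(0)=4.
Local minima occur where both diagonal entries positive: (-3, 0), (3, 0). Count: 2.

2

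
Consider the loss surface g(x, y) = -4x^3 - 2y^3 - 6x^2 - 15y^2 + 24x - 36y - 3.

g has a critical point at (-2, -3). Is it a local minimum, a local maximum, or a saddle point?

The mixed partial ∂²g/∂x∂y is 0, so the Hessian at any point is diag(g_xx, g_yy) = diag(-12(2x + 1), -6(2y + 5)).
At (-2, -3): H = diag(36, 6).
Both eigenvalues are positive, so H is positive definite: a local minimum.

local minimum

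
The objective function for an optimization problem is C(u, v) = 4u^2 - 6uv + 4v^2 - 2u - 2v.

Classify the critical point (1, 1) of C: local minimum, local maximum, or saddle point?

local minimum

The Hessian of C is constant: H = [[8, -6], [-6, 8]].
det(H) = 8·8 − (-6)² = 28.
det(H) > 0 and tr(H) = 16 > 0, so H is positive definite and the point is a local minimum.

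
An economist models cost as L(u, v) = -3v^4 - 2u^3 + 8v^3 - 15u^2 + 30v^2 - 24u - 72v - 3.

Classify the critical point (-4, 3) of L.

saddle point

The mixed partial ∂²L/∂u∂v is 0, so the Hessian at any point is diag(L_uu, L_vv) = diag(-6(2u + 5), 12(-3v^2 + 4v + 5)).
At (-4, 3): H = diag(18, -120).
The eigenvalues have opposite signs, so H is indefinite: a saddle point.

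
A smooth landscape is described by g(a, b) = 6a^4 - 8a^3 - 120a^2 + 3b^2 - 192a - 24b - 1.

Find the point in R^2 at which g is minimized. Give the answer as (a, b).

g(a,b) separates as P(a) + Q(b) − 1, so its minimum is min P + min Q − 1.
P'(a) = 24(a - 4)(a + 1)(a + 2) vanishes at a ∈ {-2, -1, 4}; Q'(b) = 6b - 24 vanishes at b ∈ {4}.
Local minima of P (where P''>0): P(-2)=64, P(4)=-1664. Local minima of Q: Q(4)=-48.
So the global minimum of g is P(4) + Q(4) − 1 = -1664 − 48 − 1 = -1713, attained at (4, 4).

(4, 4)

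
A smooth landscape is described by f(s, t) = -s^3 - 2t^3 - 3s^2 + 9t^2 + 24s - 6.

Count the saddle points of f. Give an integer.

2

f separates as a function of s plus a function of t, so ∇f=0 decouples.
∂f/∂s = -3(s - 2)(s + 4) = 0 at s ∈ {-4, 2}; ∂f/∂t = -6t(t - 3) = 0 at t ∈ {0, 3}.
The Hessian is diagonal: diag(f_ss, f_tt). Second derivatives: f_ss(-4)=18, f_ss(2)=-18; f_tt(0)=18, f_tt(3)=-18.
Saddle points occur where the two diagonal entries have opposite signs: (-4, 3), (2, 0). Count: 2.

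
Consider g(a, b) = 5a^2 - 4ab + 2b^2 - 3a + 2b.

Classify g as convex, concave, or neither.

g is quadratic, so its Hessian is the constant matrix H = [[10, -4], [-4, 4]].
det(H) = 24, tr(H) = 14.
det(H) > 0 and tr(H) > 0, so H is positive definite everywhere: convex.

convex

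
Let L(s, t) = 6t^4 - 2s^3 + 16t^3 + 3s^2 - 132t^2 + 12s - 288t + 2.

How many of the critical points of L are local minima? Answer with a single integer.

L separates as a function of s plus a function of t, so ∇L=0 decouples.
∂L/∂s = -6(s - 2)(s + 1) = 0 at s ∈ {-1, 2}; ∂L/∂t = 24(t - 3)(t + 1)(t + 4) = 0 at t ∈ {-4, -1, 3}.
The Hessian is diagonal: diag(L_ss, L_tt). Second derivatives: L_ss(-1)=18, L_ss(2)=-18; L_tt(-4)=504, L_tt(-1)=-288, L_tt(3)=672.
Local minima occur where both diagonal entries positive: (-1, -4), (-1, 3). Count: 2.

2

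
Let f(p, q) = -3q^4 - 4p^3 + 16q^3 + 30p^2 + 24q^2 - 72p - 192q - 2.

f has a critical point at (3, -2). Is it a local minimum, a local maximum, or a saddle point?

The mixed partial ∂²f/∂p∂q is 0, so the Hessian at any point is diag(f_pp, f_qq) = diag(12(-2p + 5), 12(-3q^2 + 8q + 4)).
At (3, -2): H = diag(-12, -288).
Both eigenvalues are negative, so H is negative definite: a local maximum.

local maximum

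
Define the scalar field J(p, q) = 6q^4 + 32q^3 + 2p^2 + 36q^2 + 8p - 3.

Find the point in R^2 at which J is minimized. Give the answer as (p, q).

J(p,q) separates as A(p) + B(q) − 3, so its minimum is min A + min B − 3.
A'(p) = 4p + 8 vanishes at p ∈ {-2}; B'(q) = 24q(q + 1)(q + 3) vanishes at q ∈ {-3, -1, 0}.
Local minima of A (where A''>0): A(-2)=-8. Local minima of B: B(-3)=-54, B(0)=0.
So the global minimum of J is A(-2) + B(-3) − 3 = -8 − 54 − 3 = -65, attained at (-2, -3).

(-2, -3)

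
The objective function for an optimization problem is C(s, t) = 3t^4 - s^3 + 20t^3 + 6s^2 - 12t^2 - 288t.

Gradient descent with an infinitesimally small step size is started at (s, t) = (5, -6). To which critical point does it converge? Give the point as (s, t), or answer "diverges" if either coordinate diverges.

C is separable, so gradient descent decouples: s follows -∂C/∂s, t follows -∂C/∂t.
∂C/∂s = -3s(s - 4); at s=5 this is -15, so s increases.
∂C/∂t = 12(t - 2)(t + 3)(t + 4); at t=-6 this is -576, so t increases.
The s-coordinate has no critical point in that direction and runs off to infinity.

diverges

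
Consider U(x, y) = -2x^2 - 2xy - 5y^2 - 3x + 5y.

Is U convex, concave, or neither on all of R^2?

U is quadratic, so its Hessian is the constant matrix H = [[-4, -2], [-2, -10]].
det(H) = 36, tr(H) = -14.
det(H) > 0 and tr(H) < 0, so H is negative definite everywhere: concave.

concave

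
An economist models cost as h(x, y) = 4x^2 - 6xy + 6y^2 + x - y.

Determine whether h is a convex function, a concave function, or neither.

convex

h is quadratic, so its Hessian is the constant matrix H = [[8, -6], [-6, 12]].
det(H) = 60, tr(H) = 20.
det(H) > 0 and tr(H) > 0, so H is positive definite everywhere: convex.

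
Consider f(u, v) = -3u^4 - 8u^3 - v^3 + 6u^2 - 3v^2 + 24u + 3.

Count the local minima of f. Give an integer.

1

f separates as a function of u plus a function of v, so ∇f=0 decouples.
∂f/∂u = -12(u - 1)(u + 1)(u + 2) = 0 at u ∈ {-2, -1, 1}; ∂f/∂v = -3v(v + 2) = 0 at v ∈ {-2, 0}.
The Hessian is diagonal: diag(f_uu, f_vv). Second derivatives: f_uu(-2)=-36, f_uu(-1)=24, f_uu(1)=-72; f_vv(-2)=6, f_vv(0)=-6.
Local minima occur where both diagonal entries positive: (-1, -2). Count: 1.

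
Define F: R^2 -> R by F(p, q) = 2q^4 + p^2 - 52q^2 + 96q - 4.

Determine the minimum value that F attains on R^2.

F(p,q) separates as A(p) + B(q) − 4, so its minimum is min A + min B − 4.
A'(p) = 2p vanishes at p ∈ {0}; B'(q) = 8(q - 3)(q - 1)(q + 4) vanishes at q ∈ {-4, 1, 3}.
Local minima of A (where A''>0): A(0)=0. Local minima of B: B(-4)=-704, B(3)=-18.
So the global minimum of F is A(0) + B(-4) − 4 = 0 − 704 − 4 = -708, attained at (0, -4).

-708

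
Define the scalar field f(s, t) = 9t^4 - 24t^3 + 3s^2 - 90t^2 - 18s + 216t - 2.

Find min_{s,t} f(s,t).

f(s,t) separates as P(s) + Q(t) − 2, so its minimum is min P + min Q − 2.
P'(s) = 6s - 18 vanishes at s ∈ {3}; Q'(t) = 36(t - 3)(t - 1)(t + 2) vanishes at t ∈ {-2, 1, 3}.
Local minima of P (where P''>0): P(3)=-27. Local minima of Q: Q(-2)=-456, Q(3)=-81.
So the global minimum of f is P(3) + Q(-2) − 2 = -27 − 456 − 2 = -485, attained at (3, -2).

-485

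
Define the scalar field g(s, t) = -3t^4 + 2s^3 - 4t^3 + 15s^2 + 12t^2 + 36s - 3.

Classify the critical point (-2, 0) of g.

local minimum

The mixed partial ∂²g/∂s∂t is 0, so the Hessian at any point is diag(g_ss, g_tt) = diag(6(2s + 5), 12(-3t^2 - 2t + 2)).
At (-2, 0): H = diag(6, 24).
Both eigenvalues are positive, so H is positive definite: a local minimum.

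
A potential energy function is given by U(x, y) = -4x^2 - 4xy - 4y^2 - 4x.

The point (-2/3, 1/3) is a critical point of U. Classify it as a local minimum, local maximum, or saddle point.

The Hessian of U is constant: H = [[-8, -4], [-4, -8]].
det(H) = (-8)·(-8) − (-4)² = 48.
det(H) > 0 and tr(H) = -16 < 0, so H is negative definite and the point is a local maximum.

local maximum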